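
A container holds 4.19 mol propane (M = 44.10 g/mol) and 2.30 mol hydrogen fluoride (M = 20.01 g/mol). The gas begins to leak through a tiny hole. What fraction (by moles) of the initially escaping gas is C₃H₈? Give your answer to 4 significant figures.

0.5510

Each component's effusion rate ∝ (its partial pressure)·(1/√M) ∝ n_i/√M_i.
x_C₃H₈(eff) = (n_C₃H₈/√M_C₃H₈) / (n_C₃H₈/√M_C₃H₈ + n_HF/√M_HF)
= (4.19/√44.10) / (4.19/√44.10 + 2.30/√20.01) = 0.6309/(0.6309 + 0.5142) = 0.5510.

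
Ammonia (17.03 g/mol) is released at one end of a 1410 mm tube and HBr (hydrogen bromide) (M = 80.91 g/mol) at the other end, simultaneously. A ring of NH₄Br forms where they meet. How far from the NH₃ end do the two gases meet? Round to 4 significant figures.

The fronts meet when d_NH₃ + d_HBr = L with d_NH₃/d_HBr = √(M_HBr/M_NH₃) (Graham's law). Here √(M_HBr/M_NH₃) = √(80.91/17.03) = 2.180.
With d_NH₃ + d_HBr = 1410 mm, d_HBr = 1410/(1 + 2.180) = 443.4 mm.
d_NH₃ = 1410 − 443.4 = 966.6 mm.

966.6 mm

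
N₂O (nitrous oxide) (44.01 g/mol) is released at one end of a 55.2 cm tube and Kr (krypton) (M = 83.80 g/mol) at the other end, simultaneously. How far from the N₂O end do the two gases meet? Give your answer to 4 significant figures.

In equal time, each gas travels a distance ∝ its rate ∝ 1/√M, so d_N₂O/d_Kr = √(M_Kr/M_N₂O) = √(83.80/44.01) = 1.380.
With d_N₂O + d_Kr = 55.2 cm, d_Kr = 55.2/(1 + 1.380) = 23.19 cm.
d_N₂O = 55.2 − 23.19 = 32.01 cm.

32.01 cm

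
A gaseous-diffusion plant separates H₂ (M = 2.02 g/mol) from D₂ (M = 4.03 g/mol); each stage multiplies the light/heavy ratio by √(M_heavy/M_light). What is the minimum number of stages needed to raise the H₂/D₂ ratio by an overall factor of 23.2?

10

Single-stage factor α = √(4.03/2.02), so ln α = ½ ln(1.99505) = 0.3453.
Need α^N ≥ 23.2 ⇒ N ≥ ln(23.2) / ln α = 3.144 / 0.3453 = 9.10.
Rounding up, N = 10 stages.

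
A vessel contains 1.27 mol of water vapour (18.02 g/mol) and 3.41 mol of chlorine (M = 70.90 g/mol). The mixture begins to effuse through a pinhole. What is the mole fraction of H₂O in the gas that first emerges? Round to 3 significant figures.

Rate_i ∝ x_i/√M_i (Graham's law weighted by mole fraction), so the effusate composition follows n_i/√M_i.
So x_H₂O in the escaping gas = (n_H₂O/√M_H₂O) / Σ(n_i/√M_i)
= (1.27/√18.02) / (1.27/√18.02 + 3.41/√70.90) = 0.2992/(0.2992 + 0.4050) = 0.425.

0.425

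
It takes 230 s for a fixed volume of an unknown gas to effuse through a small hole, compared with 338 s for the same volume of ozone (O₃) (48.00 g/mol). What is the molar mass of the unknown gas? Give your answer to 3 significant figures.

By Graham's law, t_X/t_O₃ = √(M_X/M_O₃).
230/338 = 0.6805 = √(M_X/48.00)
M_X = 48.00 × 0.6805² = 48.00 × 0.4630 = 22.2 g/mol

22.2 g/mol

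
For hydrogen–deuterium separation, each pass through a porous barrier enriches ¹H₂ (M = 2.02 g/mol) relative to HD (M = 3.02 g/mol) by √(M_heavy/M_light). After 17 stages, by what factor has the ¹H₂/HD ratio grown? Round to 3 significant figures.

The single-stage factor is √(M_heavy/M_light), so 17 stages give [√(3.02/2.02)]^17 = (3.02/2.02)^(17/2).
= 1.49505^(17/2) = 30.5.

30.5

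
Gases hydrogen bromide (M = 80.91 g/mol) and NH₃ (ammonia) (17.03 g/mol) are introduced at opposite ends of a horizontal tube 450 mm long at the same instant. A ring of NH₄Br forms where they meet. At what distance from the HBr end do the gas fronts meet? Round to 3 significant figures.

142 mm

The fronts meet when d_HBr + d_NH₃ = L with d_HBr/d_NH₃ = √(M_NH₃/M_HBr) (Graham's law). Here √(M_NH₃/M_HBr) = √(17.03/80.91) = 0.4588.
With d_HBr + d_NH₃ = 450 mm, d_NH₃ = 450/(1 + 0.4588) = 308.5 mm.
d_HBr = 450 − 308.5 = 142 mm.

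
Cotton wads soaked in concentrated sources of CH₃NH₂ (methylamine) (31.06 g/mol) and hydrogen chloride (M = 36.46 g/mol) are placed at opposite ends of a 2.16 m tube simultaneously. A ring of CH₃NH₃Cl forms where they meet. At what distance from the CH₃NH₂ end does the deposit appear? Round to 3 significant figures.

Graham's law gives d_CH₃NH₂/d_HCl = rate_CH₃NH₂/rate_HCl = √(M_HCl/M_CH₃NH₂) = √(36.46/31.06) = 1.083.
With d_CH₃NH₂ + d_HCl = 2.16 m, d_HCl = 2.16/(1 + 1.083) = 1.037 m.
d_CH₃NH₂ = 2.16 − 1.037 = 1.12 m.

1.12 m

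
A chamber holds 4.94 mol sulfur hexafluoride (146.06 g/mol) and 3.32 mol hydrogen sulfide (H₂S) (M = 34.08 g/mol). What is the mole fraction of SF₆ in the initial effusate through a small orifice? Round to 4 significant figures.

Each component's effusion rate ∝ (its partial pressure)·(1/√M) ∝ n_i/√M_i.
Mole fraction of SF₆ in the effusate = (n_SF₆/√M_SF₆) / (n_SF₆/√M_SF₆ + n_H₂S/√M_H₂S)
= (4.94/√146.06) / (4.94/√146.06 + 3.32/√34.08) = 0.4088/(0.4088 + 0.5687) = 0.4182.

0.4182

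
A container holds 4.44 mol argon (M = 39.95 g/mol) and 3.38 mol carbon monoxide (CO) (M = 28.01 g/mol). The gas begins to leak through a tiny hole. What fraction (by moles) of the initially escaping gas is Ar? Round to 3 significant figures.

The effusion rate of species i is ∝ p_i/√M_i ∝ n_i/√M_i.
Mole fraction of Ar in the effusate = (n_Ar/√M_Ar) / (n_Ar/√M_Ar + n_CO/√M_CO)
= (4.44/√39.95) / (4.44/√39.95 + 3.38/√28.01) = 0.7025/(0.7025 + 0.6386) = 0.524.

0.524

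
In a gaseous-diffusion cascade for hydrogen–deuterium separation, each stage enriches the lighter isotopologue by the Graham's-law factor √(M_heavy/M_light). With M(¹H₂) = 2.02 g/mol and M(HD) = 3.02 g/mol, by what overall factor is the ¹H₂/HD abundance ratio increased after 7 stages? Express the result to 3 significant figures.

After 7 stages the ratio has grown by (√(3.02/2.02))^7 = (3.02/2.02)^(7/2).
= 1.49505^(7/2) = 4.09.

4.09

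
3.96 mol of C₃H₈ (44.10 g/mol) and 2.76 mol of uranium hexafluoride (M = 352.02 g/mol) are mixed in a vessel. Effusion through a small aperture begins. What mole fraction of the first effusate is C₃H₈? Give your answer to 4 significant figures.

0.8021

The effusion rate of species i is ∝ p_i/√M_i ∝ n_i/√M_i.
So x_C₃H₈ in the escaping gas = (n_C₃H₈/√M_C₃H₈) / Σ(n_i/√M_i)
= (3.96/√44.10) / (3.96/√44.10 + 2.76/√352.02) = 0.5963/(0.5963 + 0.1471) = 0.8021.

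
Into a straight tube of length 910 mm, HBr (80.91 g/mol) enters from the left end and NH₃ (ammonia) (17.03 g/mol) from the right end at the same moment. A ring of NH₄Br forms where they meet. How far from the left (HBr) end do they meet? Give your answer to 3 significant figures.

The fronts meet when d_HBr + d_NH₃ = L with d_HBr/d_NH₃ = √(M_NH₃/M_HBr) (Graham's law). Here √(M_NH₃/M_HBr) = √(17.03/80.91) = 0.4588.
With d_HBr + d_NH₃ = 910 mm, d_NH₃ = 910/(1 + 0.4588) = 623.8 mm.
d_HBr = 910 − 623.8 = 286 mm.

286 mm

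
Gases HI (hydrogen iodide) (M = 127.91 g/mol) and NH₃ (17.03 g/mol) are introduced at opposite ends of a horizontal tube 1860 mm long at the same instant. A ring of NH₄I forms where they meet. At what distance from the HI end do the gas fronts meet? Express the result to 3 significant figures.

497 mm

In equal time, each gas travels a distance ∝ its rate ∝ 1/√M, so d_HI/d_NH₃ = √(M_NH₃/M_HI) = √(17.03/127.91) = 0.3649.
With d_HI + d_NH₃ = 1860 mm, d_NH₃ = 1860/(1 + 0.3649) = 1363 mm.
d_HI = 1860 − 1363 = 497 mm.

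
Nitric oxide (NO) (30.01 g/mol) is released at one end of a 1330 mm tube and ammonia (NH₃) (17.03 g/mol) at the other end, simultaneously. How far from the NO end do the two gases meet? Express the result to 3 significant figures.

Distances travelled in equal time are proportional to diffusion rates, so d_NO/d_NH₃ = √(M_NH₃/M_NO) = √(17.03/30.01) = 0.7533.
With d_NO + d_NH₃ = 1330 mm, d_NH₃ = 1330/(1 + 0.7533) = 758.6 mm.
d_NO = 1330 − 758.6 = 571 mm.

571 mm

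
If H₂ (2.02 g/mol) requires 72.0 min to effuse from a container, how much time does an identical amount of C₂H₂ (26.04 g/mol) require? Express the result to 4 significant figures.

258.5 min

Graham's law gives t_C₂H₂/t_H₂ = √(M_C₂H₂/M_H₂) = √(26.04/2.02) = √12.89 = 3.590.
So the time for C₂H₂ is 72.0 × 3.590 = 258.5 min.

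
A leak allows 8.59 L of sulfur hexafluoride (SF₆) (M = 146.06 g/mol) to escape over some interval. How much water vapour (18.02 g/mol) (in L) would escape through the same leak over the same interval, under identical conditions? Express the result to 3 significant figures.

From Graham's law, rate_H₂O/rate_SF₆ = √(M_SF₆/M_H₂O) = √(146.06/18.02) = √8.105 = 2.847.
So the volume for H₂O is 8.59 × 2.847 = 24.5 L.

24.5 L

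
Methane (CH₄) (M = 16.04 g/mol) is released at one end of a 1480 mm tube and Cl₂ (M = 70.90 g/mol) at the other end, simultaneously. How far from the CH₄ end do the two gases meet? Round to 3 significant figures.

1000 mm

Distances travelled in equal time are proportional to diffusion rates, so d_CH₄/d_Cl₂ = √(M_Cl₂/M_CH₄) = √(70.90/16.04) = 2.102.
With d_CH₄ + d_Cl₂ = 1480 mm, d_Cl₂ = 1480/(1 + 2.102) = 477.0 mm.
d_CH₄ = 1480 − 477.0 = 1000 mm.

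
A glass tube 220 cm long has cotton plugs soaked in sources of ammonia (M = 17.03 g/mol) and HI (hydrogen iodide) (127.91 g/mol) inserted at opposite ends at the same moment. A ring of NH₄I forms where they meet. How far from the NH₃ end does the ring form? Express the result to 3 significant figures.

In equal time, each gas travels a distance ∝ its rate ∝ 1/√M, so d_NH₃/d_HI = √(M_HI/M_NH₃) = √(127.91/17.03) = 2.741.
With d_NH₃ + d_HI = 220 cm, d_HI = 220/(1 + 2.741) = 58.81 cm.
d_NH₃ = 220 − 58.81 = 161 cm.

161 cm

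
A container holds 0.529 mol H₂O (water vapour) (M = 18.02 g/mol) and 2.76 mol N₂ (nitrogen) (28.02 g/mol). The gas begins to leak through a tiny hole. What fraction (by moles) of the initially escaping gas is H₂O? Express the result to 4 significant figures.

0.1929

Rate_i ∝ x_i/√M_i (Graham's law weighted by mole fraction), so the effusate composition follows n_i/√M_i.
So x_H₂O in the escaping gas = (n_H₂O/√M_H₂O) / Σ(n_i/√M_i)
= (0.529/√18.02) / (0.529/√18.02 + 2.76/√28.02) = 0.1246/(0.1246 + 0.5214) = 0.1929.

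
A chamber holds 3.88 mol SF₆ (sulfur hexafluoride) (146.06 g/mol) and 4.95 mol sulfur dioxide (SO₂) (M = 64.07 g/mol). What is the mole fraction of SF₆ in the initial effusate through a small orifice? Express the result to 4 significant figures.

0.3417

Effusion rate of each component ∝ n_i/√M_i (partial pressure × 1/√M).
Mole fraction of SF₆ in the effusate = (n_SF₆/√M_SF₆) / (n_SF₆/√M_SF₆ + n_SO₂/√M_SO₂)
= (3.88/√146.06) / (3.88/√146.06 + 4.95/√64.07) = 0.3210/(0.3210 + 0.6184) = 0.3417.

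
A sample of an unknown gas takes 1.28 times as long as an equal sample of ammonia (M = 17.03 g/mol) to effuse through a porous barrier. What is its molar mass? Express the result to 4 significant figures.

Using Graham's law: t_X/t_NH₃ = √(M_X/M_NH₃).
1.28 = √(M_X/17.03)
M_X = 17.03 × 1.28² = 17.03 × 1.638 = 27.90 g/mol

27.90 g/mol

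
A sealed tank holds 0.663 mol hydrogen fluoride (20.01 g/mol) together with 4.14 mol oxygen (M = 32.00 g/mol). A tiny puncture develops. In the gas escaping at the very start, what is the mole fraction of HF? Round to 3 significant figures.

The effusion rate of species i is ∝ p_i/√M_i ∝ n_i/√M_i.
x_HF(eff) = (n_HF/√M_HF) / (n_HF/√M_HF + n_O₂/√M_O₂)
= (0.663/√20.01) / (0.663/√20.01 + 4.14/√32.00) = 0.1482/(0.1482 + 0.7319) = 0.168.

0.168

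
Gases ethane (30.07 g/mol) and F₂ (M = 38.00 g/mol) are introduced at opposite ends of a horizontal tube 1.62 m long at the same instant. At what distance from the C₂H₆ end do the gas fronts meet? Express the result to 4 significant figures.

In equal time, each gas travels a distance ∝ its rate ∝ 1/√M, so d_C₂H₆/d_F₂ = √(M_F₂/M_C₂H₆) = √(38.00/30.07) = 1.124.
With d_C₂H₆ + d_F₂ = 1.62 m, d_F₂ = 1.62/(1 + 1.124) = 0.7627 m.
d_C₂H₆ = 1.62 − 0.7627 = 0.8573 m.

0.8573 m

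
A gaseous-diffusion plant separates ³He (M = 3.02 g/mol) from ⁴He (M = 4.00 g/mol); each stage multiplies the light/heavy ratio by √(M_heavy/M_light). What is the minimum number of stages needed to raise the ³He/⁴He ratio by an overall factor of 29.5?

With α = √(4.00/3.02) per stage, ln α = ½ ln(1.32450) = 0.1405.
Need α^N ≥ 29.5 ⇒ N ≥ ln(29.5) / ln α = 3.384 / 0.1405 = 24.08.
Minimum whole number of stages: N = 25.

25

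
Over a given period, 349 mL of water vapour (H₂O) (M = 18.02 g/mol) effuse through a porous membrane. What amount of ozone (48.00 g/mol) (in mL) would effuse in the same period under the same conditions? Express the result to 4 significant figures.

213.8 mL

Using Graham's law: rate_O₃/rate_H₂O = √(M_H₂O/M_O₃) = √(18.02/48.00) = √0.3754 = 0.6127.
So the volume for O₃ is 349 × 0.6127 = 213.8 mL.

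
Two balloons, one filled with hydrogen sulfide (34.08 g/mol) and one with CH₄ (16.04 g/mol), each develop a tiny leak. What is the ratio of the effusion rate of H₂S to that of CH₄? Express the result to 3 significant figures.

0.686

Graham's law gives rate_H₂S/rate_CH₄ = √(M_CH₄/M_H₂S) = √(16.04/34.08) = √0.4707 = 0.686.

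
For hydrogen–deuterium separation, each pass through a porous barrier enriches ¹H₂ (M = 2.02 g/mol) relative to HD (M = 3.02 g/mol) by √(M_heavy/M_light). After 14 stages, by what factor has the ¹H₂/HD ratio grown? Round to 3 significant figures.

After 14 stages the ratio has grown by (√(3.02/2.02))^14 = (3.02/2.02)^(14/2).
= 1.49505^7 = 16.7.

16.7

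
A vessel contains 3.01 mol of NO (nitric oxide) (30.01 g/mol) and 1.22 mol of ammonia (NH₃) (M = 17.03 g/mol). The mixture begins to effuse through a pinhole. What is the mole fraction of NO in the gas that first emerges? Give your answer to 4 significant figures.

0.6502

Each component's effusion rate ∝ (its partial pressure)·(1/√M) ∝ n_i/√M_i.
Mole fraction of NO in the effusate = (n_NO/√M_NO) / (n_NO/√M_NO + n_NH₃/√M_NH₃)
= (3.01/√30.01) / (3.01/√30.01 + 1.22/√17.03) = 0.5495/(0.5495 + 0.2956) = 0.6502.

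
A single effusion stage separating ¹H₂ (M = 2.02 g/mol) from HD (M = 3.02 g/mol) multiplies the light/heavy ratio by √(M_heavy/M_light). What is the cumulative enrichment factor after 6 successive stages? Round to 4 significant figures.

3.342

Overall factor = α^6 with α = √(3.02/2.02), i.e. (3.02/2.02)^(6/2).
= 1.49505^3 = 3.342.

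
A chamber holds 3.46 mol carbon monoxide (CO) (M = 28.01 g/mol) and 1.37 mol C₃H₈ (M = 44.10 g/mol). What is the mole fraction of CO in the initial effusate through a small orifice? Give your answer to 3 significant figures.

0.760

The effusion rate of species i is ∝ p_i/√M_i ∝ n_i/√M_i.
x_CO(eff) = (n_CO/√M_CO) / (n_CO/√M_CO + n_C₃H₈/√M_C₃H₈)
= (3.46/√28.01) / (3.46/√28.01 + 1.37/√44.10) = 0.6538/(0.6538 + 0.2063) = 0.760.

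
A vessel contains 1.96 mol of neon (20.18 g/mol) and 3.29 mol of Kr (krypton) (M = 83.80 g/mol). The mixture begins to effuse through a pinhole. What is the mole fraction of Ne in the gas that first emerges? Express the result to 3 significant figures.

0.548

Rate_i ∝ x_i/√M_i (Graham's law weighted by mole fraction), so the effusate composition follows n_i/√M_i.
So x_Ne in the escaping gas = (n_Ne/√M_Ne) / Σ(n_i/√M_i)
= (1.96/√20.18) / (1.96/√20.18 + 3.29/√83.80) = 0.4363/(0.4363 + 0.3594) = 0.548.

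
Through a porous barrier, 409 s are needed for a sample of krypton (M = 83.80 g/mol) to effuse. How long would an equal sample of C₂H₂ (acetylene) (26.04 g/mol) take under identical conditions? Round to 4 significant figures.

Graham's law gives t_C₂H₂/t_Kr = √(M_C₂H₂/M_Kr) = √(26.04/83.80) = √0.3107 = 0.5574.
So the time for C₂H₂ is 409 × 0.5574 = 228.0 s.

228.0 s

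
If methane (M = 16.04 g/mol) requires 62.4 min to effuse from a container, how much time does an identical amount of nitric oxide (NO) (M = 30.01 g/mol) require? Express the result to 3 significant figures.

85.4 min

Graham's law gives t_NO/t_CH₄ = √(M_NO/M_CH₄) = √(30.01/16.04) = √1.871 = 1.368.
So the time for NO is 62.4 × 1.368 = 85.4 min.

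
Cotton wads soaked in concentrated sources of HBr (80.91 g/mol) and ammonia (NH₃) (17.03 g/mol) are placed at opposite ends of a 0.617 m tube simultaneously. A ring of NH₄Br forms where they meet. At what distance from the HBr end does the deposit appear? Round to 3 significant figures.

Graham's law gives d_HBr/d_NH₃ = rate_HBr/rate_NH₃ = √(M_NH₃/M_HBr) = √(17.03/80.91) = 0.4588.
With d_HBr + d_NH₃ = 0.617 m, d_NH₃ = 0.617/(1 + 0.4588) = 0.4230 m.
d_HBr = 0.617 − 0.4230 = 0.194 m.

0.194 m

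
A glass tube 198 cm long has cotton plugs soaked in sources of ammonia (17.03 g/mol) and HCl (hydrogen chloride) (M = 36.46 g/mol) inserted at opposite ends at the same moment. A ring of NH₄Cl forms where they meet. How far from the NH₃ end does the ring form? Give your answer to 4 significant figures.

The fronts meet when d_NH₃ + d_HCl = L with d_NH₃/d_HCl = √(M_HCl/M_NH₃) (Graham's law). Here √(M_HCl/M_NH₃) = √(36.46/17.03) = 1.463.
With d_NH₃ + d_HCl = 198 cm, d_HCl = 198/(1 + 1.463) = 80.38 cm.
d_NH₃ = 198 − 80.38 = 117.6 cm.

117.6 cm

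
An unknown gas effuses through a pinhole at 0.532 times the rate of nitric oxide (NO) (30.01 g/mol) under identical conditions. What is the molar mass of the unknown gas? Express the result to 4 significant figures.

By Graham's law, rate_X/rate_NO = √(M_NO/M_X).
0.532 = √(30.01/M_X)
M_X = 30.01 / 0.532² = 30.01 / 0.2830 = 106.0 g/mol

106.0 g/mol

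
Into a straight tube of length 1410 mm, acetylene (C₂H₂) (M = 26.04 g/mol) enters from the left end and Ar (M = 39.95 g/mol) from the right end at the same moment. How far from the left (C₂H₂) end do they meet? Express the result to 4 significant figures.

Graham's law gives d_C₂H₂/d_Ar = rate_C₂H₂/rate_Ar = √(M_Ar/M_C₂H₂) = √(39.95/26.04) = 1.239.
With d_C₂H₂ + d_Ar = 1410 mm, d_Ar = 1410/(1 + 1.239) = 629.9 mm.
d_C₂H₂ = 1410 − 629.9 = 780.1 mm.

780.1 mm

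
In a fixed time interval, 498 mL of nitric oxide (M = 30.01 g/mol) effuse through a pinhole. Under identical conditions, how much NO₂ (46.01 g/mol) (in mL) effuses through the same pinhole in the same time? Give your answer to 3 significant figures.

Using Graham's law: rate_NO₂/rate_NO = √(M_NO/M_NO₂) = √(30.01/46.01) = √0.6522 = 0.8076.
So the volume for NO₂ is 498 × 0.8076 = 402 mL.

402 mL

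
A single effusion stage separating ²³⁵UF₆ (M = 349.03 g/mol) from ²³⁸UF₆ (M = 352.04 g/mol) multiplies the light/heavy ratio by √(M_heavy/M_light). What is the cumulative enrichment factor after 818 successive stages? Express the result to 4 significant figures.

Each stage multiplies the ratio by α = √(352.04/349.03), so after 818 stages the overall factor is α^818 = (352.04/349.03)^(818/2).
= 1.00862^409 = 33.52.

33.52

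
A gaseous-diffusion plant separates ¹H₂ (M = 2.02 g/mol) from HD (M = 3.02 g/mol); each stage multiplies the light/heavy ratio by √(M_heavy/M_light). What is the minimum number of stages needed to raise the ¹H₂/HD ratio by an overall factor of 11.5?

Per stage α = (3.02/2.02)^(1/2) = 1.49505^0.5, giving ln α = 0.2011.
Need α^N ≥ 11.5 ⇒ N ≥ ln(11.5) / ln α = 2.442 / 0.2011 = 12.15.
Rounding up, N = 13 stages.

13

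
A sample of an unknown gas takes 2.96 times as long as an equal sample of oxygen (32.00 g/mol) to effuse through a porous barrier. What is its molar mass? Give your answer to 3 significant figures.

280 g/mol

Using Graham's law: t_X/t_O₂ = √(M_X/M_O₂).
2.96 = √(M_X/32.00)
M_X = 32.00 × 2.96² = 32.00 × 8.762 = 280 g/mol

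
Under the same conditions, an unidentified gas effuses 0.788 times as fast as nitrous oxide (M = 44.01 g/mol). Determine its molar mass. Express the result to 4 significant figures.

70.88 g/mol

Using Graham's law: rate_X/rate_N₂O = √(M_N₂O/M_X).
0.788 = √(44.01/M_X)
M_X = 44.01 / 0.788² = 44.01 / 0.6209 = 70.88 g/mol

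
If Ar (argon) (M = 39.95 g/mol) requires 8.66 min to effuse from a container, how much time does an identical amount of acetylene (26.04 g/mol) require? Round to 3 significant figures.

6.99 min

By Graham's law, t_C₂H₂/t_Ar = √(M_C₂H₂/M_Ar) = √(26.04/39.95) = √0.6518 = 0.8074.
So the time for C₂H₂ is 8.66 × 0.8074 = 6.99 min.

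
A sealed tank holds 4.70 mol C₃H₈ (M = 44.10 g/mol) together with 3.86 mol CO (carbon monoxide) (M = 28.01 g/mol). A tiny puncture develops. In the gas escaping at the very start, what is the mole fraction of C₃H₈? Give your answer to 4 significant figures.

The effusion rate of species i is ∝ p_i/√M_i ∝ n_i/√M_i.
So x_C₃H₈ in the escaping gas = (n_C₃H₈/√M_C₃H₈) / Σ(n_i/√M_i)
= (4.70/√44.10) / (4.70/√44.10 + 3.86/√28.01) = 0.7077/(0.7077 + 0.7293) = 0.4925.

0.4925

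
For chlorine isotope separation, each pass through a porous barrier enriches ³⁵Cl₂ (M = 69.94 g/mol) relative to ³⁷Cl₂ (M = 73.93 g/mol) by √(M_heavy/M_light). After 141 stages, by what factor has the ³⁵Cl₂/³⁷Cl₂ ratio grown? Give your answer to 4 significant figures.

Overall factor = α^141 with α = √(73.93/69.94), i.e. (73.93/69.94)^(141/2).
= 1.05705^(141/2) = 49.97.

49.97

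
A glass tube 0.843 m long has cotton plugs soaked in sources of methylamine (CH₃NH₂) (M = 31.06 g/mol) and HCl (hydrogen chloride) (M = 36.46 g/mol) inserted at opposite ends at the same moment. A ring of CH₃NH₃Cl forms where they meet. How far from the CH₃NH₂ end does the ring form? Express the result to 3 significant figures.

Distances travelled in equal time are proportional to diffusion rates, so d_CH₃NH₂/d_HCl = √(M_HCl/M_CH₃NH₂) = √(36.46/31.06) = 1.083.
With d_CH₃NH₂ + d_HCl = 0.843 m, d_HCl = 0.843/(1 + 1.083) = 0.4046 m.
d_CH₃NH₂ = 0.843 − 0.4046 = 0.438 m.

0.438 m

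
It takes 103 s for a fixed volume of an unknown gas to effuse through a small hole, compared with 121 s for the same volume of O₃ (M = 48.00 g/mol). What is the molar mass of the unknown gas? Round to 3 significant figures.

Graham's law gives t_X/t_O₃ = √(M_X/M_O₃).
103/121 = 0.8512 = √(M_X/48.00)
M_X = 48.00 × 0.8512² = 48.00 × 0.7246 = 34.8 g/mol

34.8 g/mol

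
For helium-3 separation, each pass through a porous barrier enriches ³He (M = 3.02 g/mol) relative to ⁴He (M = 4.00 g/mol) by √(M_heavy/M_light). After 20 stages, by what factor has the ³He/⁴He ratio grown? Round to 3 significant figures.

16.6

Each stage multiplies the ratio by α = √(4.00/3.02), so after 20 stages the overall factor is α^20 = (4.00/3.02)^(20/2).
= 1.32450^10 = 16.6.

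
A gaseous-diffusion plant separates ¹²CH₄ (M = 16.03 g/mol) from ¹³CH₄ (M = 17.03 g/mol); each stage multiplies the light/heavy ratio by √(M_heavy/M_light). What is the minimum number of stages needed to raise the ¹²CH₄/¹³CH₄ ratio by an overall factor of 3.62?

With α = √(17.03/16.03) per stage, ln α = ½ ln(1.06238) = 0.03026.
Need α^N ≥ 3.62 ⇒ N ≥ ln(3.62) / ln α = 1.286 / 0.03026 = 42.52.
So at least 43 stages are needed.

43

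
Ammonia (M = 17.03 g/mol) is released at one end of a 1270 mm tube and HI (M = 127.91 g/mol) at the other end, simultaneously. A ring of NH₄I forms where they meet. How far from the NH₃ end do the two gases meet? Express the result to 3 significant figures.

Graham's law gives d_NH₃/d_HI = rate_NH₃/rate_HI = √(M_HI/M_NH₃) = √(127.91/17.03) = 2.741.
With d_NH₃ + d_HI = 1270 mm, d_HI = 1270/(1 + 2.741) = 339.5 mm.
d_NH₃ = 1270 − 339.5 = 930 mm.

930 mm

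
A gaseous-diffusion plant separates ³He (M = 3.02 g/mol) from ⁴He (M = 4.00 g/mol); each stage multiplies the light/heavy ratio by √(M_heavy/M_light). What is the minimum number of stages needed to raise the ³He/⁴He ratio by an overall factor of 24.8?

Per stage α = (4.00/3.02)^(1/2) = 1.32450^0.5, giving ln α = 0.1405.
Need α^N ≥ 24.8 ⇒ N ≥ ln(24.8) / ln α = 3.211 / 0.1405 = 22.85.
So at least 23 stages are needed.

23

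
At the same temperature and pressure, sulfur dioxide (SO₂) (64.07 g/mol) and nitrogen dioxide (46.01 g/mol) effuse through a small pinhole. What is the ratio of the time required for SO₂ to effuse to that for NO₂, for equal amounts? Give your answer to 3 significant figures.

By Graham's law, t_SO₂/t_NO₂ = √(M_SO₂/M_NO₂) = √(64.07/46.01) = √1.393 = 1.18.

1.18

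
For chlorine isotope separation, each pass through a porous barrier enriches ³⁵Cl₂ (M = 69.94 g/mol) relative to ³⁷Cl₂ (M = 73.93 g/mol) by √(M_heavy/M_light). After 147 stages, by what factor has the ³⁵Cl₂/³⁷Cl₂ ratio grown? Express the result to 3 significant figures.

59.0

Overall factor = α^147 with α = √(73.93/69.94), i.e. (73.93/69.94)^(147/2).
= 1.05705^(147/2) = 59.0.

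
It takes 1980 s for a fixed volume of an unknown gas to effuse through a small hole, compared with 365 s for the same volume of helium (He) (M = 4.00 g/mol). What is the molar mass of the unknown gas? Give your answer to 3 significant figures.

By Graham's law, t_X/t_He = √(M_X/M_He).
1980/365 = 5.425 = √(M_X/4.00)
M_X = 4.00 × 5.425² = 4.00 × 29.43 = 118 g/mol

118 g/mol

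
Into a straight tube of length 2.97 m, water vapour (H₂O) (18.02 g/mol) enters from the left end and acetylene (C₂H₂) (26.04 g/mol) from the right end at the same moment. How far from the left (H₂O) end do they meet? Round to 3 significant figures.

1.62 m

Graham's law gives d_H₂O/d_C₂H₂ = rate_H₂O/rate_C₂H₂ = √(M_C₂H₂/M_H₂O) = √(26.04/18.02) = 1.202.
With d_H₂O + d_C₂H₂ = 2.97 m, d_C₂H₂ = 2.97/(1 + 1.202) = 1.349 m.
d_H₂O = 2.97 − 1.349 = 1.62 m.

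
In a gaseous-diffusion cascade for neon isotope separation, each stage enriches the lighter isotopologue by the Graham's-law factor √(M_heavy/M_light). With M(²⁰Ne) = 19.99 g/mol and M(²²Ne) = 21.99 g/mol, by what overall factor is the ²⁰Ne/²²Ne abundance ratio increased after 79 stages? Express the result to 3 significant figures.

43.2

The single-stage factor is √(M_heavy/M_light), so 79 stages give [√(21.99/19.99)]^79 = (21.99/19.99)^(79/2).
= 1.10005^(79/2) = 43.2.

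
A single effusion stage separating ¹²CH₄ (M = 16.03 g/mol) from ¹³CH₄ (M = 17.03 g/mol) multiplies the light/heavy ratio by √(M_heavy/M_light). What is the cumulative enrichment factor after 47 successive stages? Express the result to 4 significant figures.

4.146

Overall factor = α^47 with α = √(17.03/16.03), i.e. (17.03/16.03)^(47/2).
= 1.06238^(47/2) = 4.146.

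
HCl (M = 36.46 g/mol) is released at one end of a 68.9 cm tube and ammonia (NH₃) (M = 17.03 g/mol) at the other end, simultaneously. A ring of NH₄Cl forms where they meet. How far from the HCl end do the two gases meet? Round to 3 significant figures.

The fronts meet when d_HCl + d_NH₃ = L with d_HCl/d_NH₃ = √(M_NH₃/M_HCl) (Graham's law). Here √(M_NH₃/M_HCl) = √(17.03/36.46) = 0.6834.
With d_HCl + d_NH₃ = 68.9 cm, d_NH₃ = 68.9/(1 + 0.6834) = 40.93 cm.
d_HCl = 68.9 − 40.93 = 28.0 cm.

28.0 cm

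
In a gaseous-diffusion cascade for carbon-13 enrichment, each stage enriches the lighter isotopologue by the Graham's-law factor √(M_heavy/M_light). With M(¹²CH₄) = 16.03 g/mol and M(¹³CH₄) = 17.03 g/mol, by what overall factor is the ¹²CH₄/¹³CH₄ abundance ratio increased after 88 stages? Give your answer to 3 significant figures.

14.3

Overall factor = α^88 with α = √(17.03/16.03), i.e. (17.03/16.03)^(88/2).
= 1.06238^44 = 14.3.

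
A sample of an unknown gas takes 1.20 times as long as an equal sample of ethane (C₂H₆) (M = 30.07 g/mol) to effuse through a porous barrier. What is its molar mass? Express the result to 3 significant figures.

By Graham's law, t_X/t_C₂H₆ = √(M_X/M_C₂H₆).
1.20 = √(M_X/30.07)
M_X = 30.07 × 1.20² = 30.07 × 1.440 = 43.3 g/mol

43.3 g/mol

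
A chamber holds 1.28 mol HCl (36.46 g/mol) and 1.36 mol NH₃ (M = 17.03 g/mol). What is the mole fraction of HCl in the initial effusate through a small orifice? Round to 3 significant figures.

Rate_i ∝ x_i/√M_i (Graham's law weighted by mole fraction), so the effusate composition follows n_i/√M_i.
So x_HCl in the escaping gas = (n_HCl/√M_HCl) / Σ(n_i/√M_i)
= (1.28/√36.46) / (1.28/√36.46 + 1.36/√17.03) = 0.2120/(0.2120 + 0.3296) = 0.391.

0.391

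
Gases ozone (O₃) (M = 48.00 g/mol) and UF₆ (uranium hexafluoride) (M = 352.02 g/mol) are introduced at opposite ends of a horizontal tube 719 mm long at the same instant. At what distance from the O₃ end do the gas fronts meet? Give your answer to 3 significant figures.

525 mm

Graham's law gives d_O₃/d_UF₆ = rate_O₃/rate_UF₆ = √(M_UF₆/M_O₃) = √(352.02/48.00) = 2.708.
With d_O₃ + d_UF₆ = 719 mm, d_UF₆ = 719/(1 + 2.708) = 193.9 mm.
d_O₃ = 719 − 193.9 = 525 mm.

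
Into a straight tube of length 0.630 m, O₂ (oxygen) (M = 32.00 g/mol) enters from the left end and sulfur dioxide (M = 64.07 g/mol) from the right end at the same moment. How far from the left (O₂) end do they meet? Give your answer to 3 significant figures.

0.369 m

Graham's law gives d_O₂/d_SO₂ = rate_O₂/rate_SO₂ = √(M_SO₂/M_O₂) = √(64.07/32.00) = 1.415.
With d_O₂ + d_SO₂ = 0.630 m, d_SO₂ = 0.630/(1 + 1.415) = 0.2609 m.
d_O₂ = 0.630 − 0.2609 = 0.369 m.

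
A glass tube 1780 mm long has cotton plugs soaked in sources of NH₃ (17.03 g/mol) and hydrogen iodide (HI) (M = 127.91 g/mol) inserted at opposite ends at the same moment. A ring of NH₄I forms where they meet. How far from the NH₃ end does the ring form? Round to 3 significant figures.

1300 mm

Distances travelled in equal time are proportional to diffusion rates, so d_NH₃/d_HI = √(M_HI/M_NH₃) = √(127.91/17.03) = 2.741.
With d_NH₃ + d_HI = 1780 mm, d_HI = 1780/(1 + 2.741) = 475.9 mm.
d_NH₃ = 1780 − 475.9 = 1300 mm.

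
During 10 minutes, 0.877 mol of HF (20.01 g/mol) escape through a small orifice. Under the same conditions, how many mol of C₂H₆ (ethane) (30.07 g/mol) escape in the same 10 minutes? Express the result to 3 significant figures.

From Graham's law, rate_C₂H₆/rate_HF = √(M_HF/M_C₂H₆) = √(20.01/30.07) = √0.6654 = 0.8157.
So the amount for C₂H₆ is 0.877 × 0.8157 = 0.715 mol.

0.715 mol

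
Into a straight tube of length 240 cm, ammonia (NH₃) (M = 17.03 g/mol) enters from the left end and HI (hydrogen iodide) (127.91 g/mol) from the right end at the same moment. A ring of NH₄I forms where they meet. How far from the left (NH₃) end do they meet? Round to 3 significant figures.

176 cm

Distances travelled in equal time are proportional to diffusion rates, so d_NH₃/d_HI = √(M_HI/M_NH₃) = √(127.91/17.03) = 2.741.
With d_NH₃ + d_HI = 240 cm, d_HI = 240/(1 + 2.741) = 64.16 cm.
d_NH₃ = 240 − 64.16 = 176 cm.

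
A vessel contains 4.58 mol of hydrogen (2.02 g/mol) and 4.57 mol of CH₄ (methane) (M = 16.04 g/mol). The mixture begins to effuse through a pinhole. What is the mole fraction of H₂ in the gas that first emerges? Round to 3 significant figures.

0.738

Rate_i ∝ x_i/√M_i (Graham's law weighted by mole fraction), so the effusate composition follows n_i/√M_i.
x_H₂(eff) = (n_H₂/√M_H₂) / (n_H₂/√M_H₂ + n_CH₄/√M_CH₄)
= (4.58/√2.02) / (4.58/√2.02 + 4.57/√16.04) = 3.222/(3.222 + 1.141) = 0.738.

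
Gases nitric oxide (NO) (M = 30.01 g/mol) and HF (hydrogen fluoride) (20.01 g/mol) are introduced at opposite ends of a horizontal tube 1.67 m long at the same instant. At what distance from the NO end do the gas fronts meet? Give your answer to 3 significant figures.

0.751 m

Graham's law gives d_NO/d_HF = rate_NO/rate_HF = √(M_HF/M_NO) = √(20.01/30.01) = 0.8166.
With d_NO + d_HF = 1.67 m, d_HF = 1.67/(1 + 0.8166) = 0.9193 m.
d_NO = 1.67 − 0.9193 = 0.751 m.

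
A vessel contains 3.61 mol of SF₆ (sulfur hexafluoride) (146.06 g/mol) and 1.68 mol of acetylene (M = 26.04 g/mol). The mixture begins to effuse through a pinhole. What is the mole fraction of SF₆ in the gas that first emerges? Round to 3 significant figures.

Each component's effusion rate ∝ (its partial pressure)·(1/√M) ∝ n_i/√M_i.
Mole fraction of SF₆ in the effusate = (n_SF₆/√M_SF₆) / (n_SF₆/√M_SF₆ + n_C₂H₂/√M_C₂H₂)
= (3.61/√146.06) / (3.61/√146.06 + 1.68/√26.04) = 0.2987/(0.2987 + 0.3292) = 0.476.

0.476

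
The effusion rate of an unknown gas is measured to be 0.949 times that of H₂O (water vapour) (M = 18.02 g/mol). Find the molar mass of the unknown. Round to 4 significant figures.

Using Graham's law: rate_X/rate_H₂O = √(M_H₂O/M_X).
0.949 = √(18.02/M_X)
M_X = 18.02 / 0.949² = 18.02 / 0.9006 = 20.01 g/mol

20.01 g/mol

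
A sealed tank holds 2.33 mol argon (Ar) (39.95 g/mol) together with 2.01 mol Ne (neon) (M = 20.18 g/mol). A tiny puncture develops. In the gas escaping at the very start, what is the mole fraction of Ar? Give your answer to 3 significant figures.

0.452

Rate_i ∝ x_i/√M_i (Graham's law weighted by mole fraction), so the effusate composition follows n_i/√M_i.
x_Ar(eff) = (n_Ar/√M_Ar) / (n_Ar/√M_Ar + n_Ne/√M_Ne)
= (2.33/√39.95) / (2.33/√39.95 + 2.01/√20.18) = 0.3686/(0.3686 + 0.4474) = 0.452.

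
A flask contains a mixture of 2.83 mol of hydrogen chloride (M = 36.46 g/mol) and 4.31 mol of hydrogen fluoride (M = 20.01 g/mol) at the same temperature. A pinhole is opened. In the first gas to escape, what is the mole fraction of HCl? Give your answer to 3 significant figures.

Rate_i ∝ x_i/√M_i (Graham's law weighted by mole fraction), so the effusate composition follows n_i/√M_i.
Mole fraction of HCl in the effusate = (n_HCl/√M_HCl) / (n_HCl/√M_HCl + n_HF/√M_HF)
= (2.83/√36.46) / (2.83/√36.46 + 4.31/√20.01) = 0.4687/(0.4687 + 0.9635) = 0.327.

0.327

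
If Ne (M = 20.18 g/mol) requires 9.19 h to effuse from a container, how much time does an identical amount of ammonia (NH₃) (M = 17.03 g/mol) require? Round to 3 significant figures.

8.44 h

From Graham's law, t_NH₃/t_Ne = √(M_NH₃/M_Ne) = √(17.03/20.18) = √0.8439 = 0.9186.
So the time for NH₃ is 9.19 × 0.9186 = 8.44 h.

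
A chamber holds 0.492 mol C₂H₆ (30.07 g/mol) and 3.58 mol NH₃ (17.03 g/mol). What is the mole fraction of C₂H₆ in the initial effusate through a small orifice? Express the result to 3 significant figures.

0.0937

Each component's effusion rate ∝ (its partial pressure)·(1/√M) ∝ n_i/√M_i.
Mole fraction of C₂H₆ in the effusate = (n_C₂H₆/√M_C₂H₆) / (n_C₂H₆/√M_C₂H₆ + n_NH₃/√M_NH₃)
= (0.492/√30.07) / (0.492/√30.07 + 3.58/√17.03) = 0.08972/(0.08972 + 0.8675) = 0.0937.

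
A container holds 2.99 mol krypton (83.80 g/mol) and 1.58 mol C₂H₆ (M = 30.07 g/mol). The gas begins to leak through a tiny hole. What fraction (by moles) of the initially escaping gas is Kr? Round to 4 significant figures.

0.5313

Each component's effusion rate ∝ (its partial pressure)·(1/√M) ∝ n_i/√M_i.
Mole fraction of Kr in the effusate = (n_Kr/√M_Kr) / (n_Kr/√M_Kr + n_C₂H₆/√M_C₂H₆)
= (2.99/√83.80) / (2.99/√83.80 + 1.58/√30.07) = 0.3266/(0.3266 + 0.2881) = 0.5313.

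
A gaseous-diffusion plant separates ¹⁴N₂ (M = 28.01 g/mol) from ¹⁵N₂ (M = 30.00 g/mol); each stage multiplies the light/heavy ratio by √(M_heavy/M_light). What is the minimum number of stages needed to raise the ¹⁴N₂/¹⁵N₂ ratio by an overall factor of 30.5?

100

With α = √(30.00/28.01) per stage, ln α = ½ ln(1.07105) = 0.03432.
Need α^N ≥ 30.5 ⇒ N ≥ ln(30.5) / ln α = 3.418 / 0.03432 = 99.59.
So at least 100 stages are needed.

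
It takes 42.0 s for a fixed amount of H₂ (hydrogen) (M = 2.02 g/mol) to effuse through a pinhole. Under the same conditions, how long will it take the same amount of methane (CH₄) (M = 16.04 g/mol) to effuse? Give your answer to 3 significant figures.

From Graham's law, t_CH₄/t_H₂ = √(M_CH₄/M_H₂) = √(16.04/2.02) = √7.941 = 2.818.
So the time for CH₄ is 42.0 × 2.818 = 118 s.

118 s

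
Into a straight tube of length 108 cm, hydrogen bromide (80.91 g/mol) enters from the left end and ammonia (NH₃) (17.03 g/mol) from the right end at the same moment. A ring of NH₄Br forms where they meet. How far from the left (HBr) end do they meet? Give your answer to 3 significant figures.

34.0 cm

Distances travelled in equal time are proportional to diffusion rates, so d_HBr/d_NH₃ = √(M_NH₃/M_HBr) = √(17.03/80.91) = 0.4588.
With d_HBr + d_NH₃ = 108 cm, d_NH₃ = 108/(1 + 0.4588) = 74.03 cm.
d_HBr = 108 − 74.03 = 34.0 cm.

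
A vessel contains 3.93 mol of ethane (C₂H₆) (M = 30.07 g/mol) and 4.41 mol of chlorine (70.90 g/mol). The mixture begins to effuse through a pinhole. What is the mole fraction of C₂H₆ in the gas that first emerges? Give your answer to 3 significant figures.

0.578

Effusion rate of each component ∝ n_i/√M_i (partial pressure × 1/√M).
Mole fraction of C₂H₆ in the effusate = (n_C₂H₆/√M_C₂H₆) / (n_C₂H₆/√M_C₂H₆ + n_Cl₂/√M_Cl₂)
= (3.93/√30.07) / (3.93/√30.07 + 4.41/√70.90) = 0.7167/(0.7167 + 0.5237) = 0.578.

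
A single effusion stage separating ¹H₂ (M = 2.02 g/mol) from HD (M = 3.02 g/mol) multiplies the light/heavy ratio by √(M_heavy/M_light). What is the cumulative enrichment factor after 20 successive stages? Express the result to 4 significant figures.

Overall factor = α^20 with α = √(3.02/2.02), i.e. (3.02/2.02)^(20/2).
= 1.49505^10 = 55.79.

55.79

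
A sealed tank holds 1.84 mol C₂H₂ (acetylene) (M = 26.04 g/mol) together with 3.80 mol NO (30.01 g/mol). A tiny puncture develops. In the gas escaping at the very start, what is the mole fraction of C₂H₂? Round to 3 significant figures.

0.342

Effusion rate of each component ∝ n_i/√M_i (partial pressure × 1/√M).
So x_C₂H₂ in the escaping gas = (n_C₂H₂/√M_C₂H₂) / Σ(n_i/√M_i)
= (1.84/√26.04) / (1.84/√26.04 + 3.80/√30.01) = 0.3606/(0.3606 + 0.6937) = 0.342.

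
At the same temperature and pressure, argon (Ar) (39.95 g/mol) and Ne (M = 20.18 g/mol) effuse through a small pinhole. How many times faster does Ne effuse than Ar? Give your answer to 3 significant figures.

1.41

Since effusion rate ∝ 1/√M, rate_Ne/rate_Ar = √(M_Ar/M_Ne) = √(39.95/20.18) = √1.980 = 1.41.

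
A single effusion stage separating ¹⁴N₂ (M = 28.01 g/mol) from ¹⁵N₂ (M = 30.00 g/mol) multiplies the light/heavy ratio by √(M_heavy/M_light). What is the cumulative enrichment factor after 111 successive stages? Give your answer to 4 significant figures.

Each stage multiplies the ratio by α = √(30.00/28.01), so after 111 stages the overall factor is α^111 = (30.00/28.01)^(111/2).
= 1.07105^(111/2) = 45.12.

45.12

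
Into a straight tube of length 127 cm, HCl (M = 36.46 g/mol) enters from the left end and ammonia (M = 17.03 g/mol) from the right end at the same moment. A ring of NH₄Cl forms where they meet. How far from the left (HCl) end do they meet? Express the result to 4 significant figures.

Graham's law gives d_HCl/d_NH₃ = rate_HCl/rate_NH₃ = √(M_NH₃/M_HCl) = √(17.03/36.46) = 0.6834.
With d_HCl + d_NH₃ = 127 cm, d_NH₃ = 127/(1 + 0.6834) = 75.44 cm.
d_HCl = 127 − 75.44 = 51.56 cm.

51.56 cm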